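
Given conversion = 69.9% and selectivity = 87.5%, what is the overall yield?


Overall yield = conversion (%) * selectivity (%) / 100
Conversion = 69.9%, Selectivity = 87.5%
Y = 69.9 * 87.5 / 100
= 61.1625 %

61.1625 %


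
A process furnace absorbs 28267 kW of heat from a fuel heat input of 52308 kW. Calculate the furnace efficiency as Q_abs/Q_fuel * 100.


Furnace efficiency = Q_absorbed / Q_fuel * 100
= 28267 / 52308 * 100 = 54.04

54.04 %


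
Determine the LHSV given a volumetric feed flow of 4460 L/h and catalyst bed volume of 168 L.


LHSV = volumetric feed rate / catalyst volume
= 4460 L/h / 168 L
= 26.55 h^-1

26.55 h^-1


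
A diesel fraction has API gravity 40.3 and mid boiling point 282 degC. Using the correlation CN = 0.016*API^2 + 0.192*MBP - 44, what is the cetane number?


CN = 0.016 * 40.3^2 + 0.192 * 282 - 44
CN = 25.98544 + 54.144 - 44 = 36.12944

36.12944


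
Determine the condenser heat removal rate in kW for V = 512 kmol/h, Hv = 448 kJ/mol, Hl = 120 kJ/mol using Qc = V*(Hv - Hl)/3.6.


Qc = 512 * (448 - 120) / 3.6 = 512 * 328 / 3.6 = 46650

46650 kW


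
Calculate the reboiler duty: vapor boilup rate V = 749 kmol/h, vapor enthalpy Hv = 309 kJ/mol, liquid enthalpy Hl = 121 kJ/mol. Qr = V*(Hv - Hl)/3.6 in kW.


Qr = 749 * (309 - 121) / 3.6 = 749 * 188 / 3.6 = 39110

39110 kW


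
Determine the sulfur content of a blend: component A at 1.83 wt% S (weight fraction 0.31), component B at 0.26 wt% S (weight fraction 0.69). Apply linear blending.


Linear sulfur blending: S_blend = x1*S1 + x2*S2
Contribution 1: 0.31 * 1.83 = 0.5673 wt%
Contribution 2: 0.69 * 0.26 = 0.1794 wt%
S_blend = 0.5673 + 0.1794 = 0.7467

0.7467 wt%


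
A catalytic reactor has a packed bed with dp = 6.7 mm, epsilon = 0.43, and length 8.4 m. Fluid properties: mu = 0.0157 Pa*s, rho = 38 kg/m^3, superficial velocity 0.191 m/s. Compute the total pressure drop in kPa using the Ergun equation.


dp = 6.7 mm = 0.0067 m
Viscous term = 150*0.0157*0.191*(1-0.43)^2 / (0.0067^2*0.43^3) = 40946.7
Inertial term = 1.75*38*0.191^2*(1-0.43) / (0.0067*0.43^3) = 2595.87
dP/L = 40946.7 + 2595.87 = 43542.6 Pa/m
dP = 43542.6 * 8.4 / 1000 = 365.8 kPa

365.8 kPa


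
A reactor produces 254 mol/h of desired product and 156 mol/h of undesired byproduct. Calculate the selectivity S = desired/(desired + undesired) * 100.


Selectivity = desired / (desired + undesired) * 100
Total products = 254 + 156 = 410 mol/h
S = 254 / 410 * 100
= 0.6195 * 100
= 61.95 %

61.95 %


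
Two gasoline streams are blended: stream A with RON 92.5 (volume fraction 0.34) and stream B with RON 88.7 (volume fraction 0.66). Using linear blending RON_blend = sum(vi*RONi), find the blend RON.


Linear blending: RON_blend = sum(vi * RONi)
Contribution 1: 0.34 * 92.5 = 31.45
Contribution 2: 0.66 * 88.7 = 58.542
RON_blend = 31.45 + 58.542 = 89.992

89.992


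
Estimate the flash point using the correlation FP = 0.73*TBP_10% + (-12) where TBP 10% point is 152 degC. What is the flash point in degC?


FP = 0.73 * 152 + (-12) = 98.96

98.96 degC


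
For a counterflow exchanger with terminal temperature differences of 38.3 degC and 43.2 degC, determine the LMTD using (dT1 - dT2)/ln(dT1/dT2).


LMTD = (dT1 - dT2) / ln(dT1/dT2)
= (38.3 - 43.2) / ln(38.3 / 43.2) = -4.9 / -0.120391 = 40.70

40.70 degC


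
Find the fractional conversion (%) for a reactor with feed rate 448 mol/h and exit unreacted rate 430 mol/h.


X = (F_in - F_out) / F_in * 100
Moles reacted = 448 - 430 = 18
X = 18 / 448 * 100
= 0.04018 * 100
= 4.018 %

4.018 %


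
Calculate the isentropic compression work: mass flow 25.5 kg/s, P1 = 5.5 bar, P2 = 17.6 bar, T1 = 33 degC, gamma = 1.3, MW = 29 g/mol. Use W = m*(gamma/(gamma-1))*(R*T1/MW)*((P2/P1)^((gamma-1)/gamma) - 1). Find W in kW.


Isentropic work: W = m*(gamma/(gamma-1))*(R*T1/MW)*((P2/P1)^((gamma-1)/gamma) - 1)
T1 = 33 + 273.15 = 306.15 K
Pressure ratio = 17.6 / 5.5 = 3.2
Exponent = (1.3 - 1)/1.3 = 0.230769
(P2/P1)^exp - 1 = 3.2^0.230769 - 1 = 0.307895
W = 25.5 * 1.3 / 0.3 * 8.314 * 306.15 / 29 * 0.307895 = 2986

2986 kW


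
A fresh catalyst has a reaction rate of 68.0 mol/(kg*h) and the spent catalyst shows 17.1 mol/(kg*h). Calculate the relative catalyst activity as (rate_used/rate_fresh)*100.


Activity (%) = (rate_used / rate_fresh) * 100
rate_used = 17.1, rate_fresh = 68.0
= (17.1 / 68.0) * 100
= 0.2515 * 100 = 25.15

25.15 %


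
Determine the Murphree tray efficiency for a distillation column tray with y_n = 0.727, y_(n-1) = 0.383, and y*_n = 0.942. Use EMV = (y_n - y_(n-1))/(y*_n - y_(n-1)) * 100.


Murphree vapor efficiency: EMV = (y_n - y_(n-1)) / (y*_n - y_(n-1)) * 100
EMV = (0.727 - 0.383) / (0.942 - 0.383) * 100 = 0.344 / 0.559 * 100 = 61.54

61.54 %


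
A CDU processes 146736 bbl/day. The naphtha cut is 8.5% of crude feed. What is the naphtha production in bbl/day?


Crude throughput = 146736 bbl/day
Fraction yield = 8.5%
yield = throughput * fraction / 100
yield = 146736 * 8.5 / 100 = 12472.56

12472.56 bbl/day


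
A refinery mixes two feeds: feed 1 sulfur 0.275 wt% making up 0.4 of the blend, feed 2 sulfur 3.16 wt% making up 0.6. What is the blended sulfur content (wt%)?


Linear sulfur blending: S_blend = x1*S1 + x2*S2
Contribution 1: 0.4 * 0.275 = 0.11 wt%
Contribution 2: 0.6 * 3.16 = 1.896 wt%
S_blend = 0.11 + 1.896 = 2.006

2.006 wt%


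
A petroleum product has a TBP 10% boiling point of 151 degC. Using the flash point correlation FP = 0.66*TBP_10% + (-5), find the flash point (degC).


FP = 0.66 * 151 + (-5) = 94.66

94.66 degC


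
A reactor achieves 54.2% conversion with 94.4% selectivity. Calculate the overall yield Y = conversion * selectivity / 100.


Overall yield = conversion (%) * selectivity (%) / 100
Conversion = 54.2%, Selectivity = 94.4%
Y = 54.2 * 94.4 / 100
= 51.1648 %

51.1648 %


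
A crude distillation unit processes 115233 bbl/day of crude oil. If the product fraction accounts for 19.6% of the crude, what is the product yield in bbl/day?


Crude throughput = 115233 bbl/day
Fraction yield = 19.6%
yield = throughput * fraction / 100
yield = 115233 * 19.6 / 100 = 22585.668

22585.668 bbl/day


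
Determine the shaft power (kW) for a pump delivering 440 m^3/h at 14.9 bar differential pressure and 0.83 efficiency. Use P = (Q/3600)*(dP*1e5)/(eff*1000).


Q = 440 / 3600 = 0.122222 m^3/s
P = 0.122222 * (14.9 * 1e5) / 0.83 / 1000 = 219.4

219.4 kW


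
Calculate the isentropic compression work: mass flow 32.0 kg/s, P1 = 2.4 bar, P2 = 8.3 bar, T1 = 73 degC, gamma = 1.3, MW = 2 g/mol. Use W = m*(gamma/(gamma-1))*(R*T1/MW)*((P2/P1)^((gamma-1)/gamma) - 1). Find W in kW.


Isentropic work: W = m*(gamma/(gamma-1))*(R*T1/MW)*((P2/P1)^((gamma-1)/gamma) - 1)
T1 = 73 + 273.15 = 346.15 K
Pressure ratio = 8.3 / 2.4 = 3.45833
Exponent = (1.3 - 1)/1.3 = 0.230769
(P2/P1)^exp - 1 = 3.45833^0.230769 - 1 = 0.331538
W = 32.0 * 1.3 / 0.3 * 8.314 * 346.15 / 2 * 0.331538 = 66150

66150 kW


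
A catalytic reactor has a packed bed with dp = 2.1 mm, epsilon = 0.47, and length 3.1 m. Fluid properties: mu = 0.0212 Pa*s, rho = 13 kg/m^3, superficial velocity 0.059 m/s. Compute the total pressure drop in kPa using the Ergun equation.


dp = 2.1 mm = 0.0021 m
Viscous term = 150*0.0212*0.059*(1-0.47)^2 / (0.0021^2*0.47^3) = 115106
Inertial term = 1.75*13*0.059^2*(1-0.47) / (0.0021*0.47^3) = 192.508
dP/L = 115106 + 192.508 = 115299 Pa/m
dP = 115299 * 3.1 / 1000 = 357.4 kPa

357.4 kPa


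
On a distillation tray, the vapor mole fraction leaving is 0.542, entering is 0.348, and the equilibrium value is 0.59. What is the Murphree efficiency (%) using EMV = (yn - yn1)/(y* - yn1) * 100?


Murphree vapor efficiency: EMV = (y_n - y_(n-1)) / (y*_n - y_(n-1)) * 100
EMV = (0.542 - 0.348) / (0.59 - 0.348) * 100 = 0.194 / 0.242 * 100 = 80.17

80.17 %


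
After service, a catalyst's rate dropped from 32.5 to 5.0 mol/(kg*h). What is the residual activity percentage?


Activity (%) = (rate_used / rate_fresh) * 100
rate_used = 5.0, rate_fresh = 32.5
= (5.0 / 32.5) * 100
= 0.1538 * 100 = 15.38

15.38 %


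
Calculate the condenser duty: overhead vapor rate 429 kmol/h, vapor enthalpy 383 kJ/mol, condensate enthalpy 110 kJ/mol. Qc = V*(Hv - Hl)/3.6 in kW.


Qc = 429 * (383 - 110) / 3.6 = 429 * 273 / 3.6 = 32530

32530 kW


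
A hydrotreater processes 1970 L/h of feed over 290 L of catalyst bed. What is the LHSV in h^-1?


LHSV = volumetric feed rate / catalyst volume
= 1970 L/h / 290 L
= 6.793 h^-1

6.793 h^-1


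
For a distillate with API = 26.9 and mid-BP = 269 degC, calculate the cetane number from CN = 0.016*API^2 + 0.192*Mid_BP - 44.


CN = 0.016 * 26.9^2 + 0.192 * 269 - 44
CN = 11.57776 + 51.648 - 44 = 19.22576

19.22576


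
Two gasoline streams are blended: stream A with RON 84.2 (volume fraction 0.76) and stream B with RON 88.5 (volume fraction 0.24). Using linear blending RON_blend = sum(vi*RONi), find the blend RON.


Linear blending: RON_blend = sum(vi * RONi)
Contribution 1: 0.76 * 84.2 = 63.992
Contribution 2: 0.24 * 88.5 = 21.24
RON_blend = 63.992 + 21.24 = 85.232

85.232


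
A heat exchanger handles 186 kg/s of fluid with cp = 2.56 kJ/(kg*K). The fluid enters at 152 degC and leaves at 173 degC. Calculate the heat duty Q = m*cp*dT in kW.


Q = m_dot * cp * delta_T
delta_T = 173 - 152 = 21 K
Q = 186 * 2.56 * 21
= 476.16 * 21
= 9999.36 kW

9999.36 kW


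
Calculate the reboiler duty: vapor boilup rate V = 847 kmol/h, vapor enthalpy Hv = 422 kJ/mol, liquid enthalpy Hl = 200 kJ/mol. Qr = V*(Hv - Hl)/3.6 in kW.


Qr = 847 * (422 - 200) / 3.6 = 847 * 222 / 3.6 = 52230

52230 kW


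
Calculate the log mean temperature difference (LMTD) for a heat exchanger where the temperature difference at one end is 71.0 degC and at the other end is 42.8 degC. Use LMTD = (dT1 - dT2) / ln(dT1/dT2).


LMTD = (dT1 - dT2) / ln(dT1/dT2)
= (71.0 - 42.8) / ln(71.0 / 42.8) = 28.2 / 0.506142 = 55.72

55.72 degC


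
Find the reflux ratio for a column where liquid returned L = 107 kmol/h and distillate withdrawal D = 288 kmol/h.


Reflux ratio definition: R = L / D (liquid returned / distillate withdrawn)
L = 107 kmol/h, D = 288 kmol/h
R = 107 / 288 = 0.3715

0.3715


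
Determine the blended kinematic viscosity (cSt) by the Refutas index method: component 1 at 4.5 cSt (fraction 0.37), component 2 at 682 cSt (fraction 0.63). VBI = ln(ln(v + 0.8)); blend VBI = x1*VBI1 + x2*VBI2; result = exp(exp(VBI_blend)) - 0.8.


Refutas method: VBN_i = 14.534*ln(ln(visc_i + 0.8)) + 10.975, blended linearly by mass fraction; since VBN is linear in VBI_i = ln(ln(visc_i + 0.8)) and the fractions sum to 1, blend VBI directly: visc = exp(exp(VBI_blend)) - 0.8
VBI_1 = ln(ln(4.5 + 0.8)) = 0.51145
VBI_2 = ln(ln(682 + 0.8)) = 1.87583
VBI_blend = 0.37 * 0.51145 + 0.63 * 1.87583 = 1.37101
visc_blend = exp(exp(1.37101)) - 0.8 = 50.58

50.58 cSt


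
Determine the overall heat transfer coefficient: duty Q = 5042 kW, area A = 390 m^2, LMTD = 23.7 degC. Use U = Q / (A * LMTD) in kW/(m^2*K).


From Q = U*A*LMTD, U = Q / (A * LMTD)
U = 5042 / (390 * 23.7) = 5042 / 9243 = 0.5455

0.5455 kW/(m^2*K)


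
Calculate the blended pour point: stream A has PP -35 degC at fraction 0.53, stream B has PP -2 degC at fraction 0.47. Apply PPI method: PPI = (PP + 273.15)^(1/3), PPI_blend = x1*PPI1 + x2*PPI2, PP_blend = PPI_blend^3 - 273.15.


PPI_1 = (-35 + 273.15)^(1/3) = 6.198456
PPI_2 = (-2 + 273.15)^(1/3) = 6.472467
PPI_blend = 0.53 * 6.198456 + 0.47 * 6.472467 = 6.327241
PP_blend = 6.327241^3 - 273.15 = 253.3046 - 273.15 = -19.85

-19.85 degC


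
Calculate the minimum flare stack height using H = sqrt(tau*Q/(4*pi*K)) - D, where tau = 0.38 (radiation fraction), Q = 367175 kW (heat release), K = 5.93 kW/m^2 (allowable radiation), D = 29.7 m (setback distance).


tau*Q/(4*pi*K) = 0.38 * 367175 / (4 * pi * 5.93) = 1872.37
sqrt(1872.37) = 43.2709
H = 43.2709 - 29.7 = 13.57

13.57 m


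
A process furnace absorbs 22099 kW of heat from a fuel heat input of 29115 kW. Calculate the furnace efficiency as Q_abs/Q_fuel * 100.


Furnace efficiency = Q_absorbed / Q_fuel * 100
= 22099 / 29115 * 100 = 75.90

75.90 %


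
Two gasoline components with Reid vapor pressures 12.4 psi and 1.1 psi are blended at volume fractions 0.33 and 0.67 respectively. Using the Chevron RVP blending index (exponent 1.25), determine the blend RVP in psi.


Chevron index: RVP_blend = (sum xi*RVPi^1.25)^(1/1.25)
RVP^1.25 terms: 0.33 * 12.4^1.25 + 0.67 * 1.1^1.25 = 8.43353
RVP_blend = 8.43353^(1/1.25) = 5.506

5.506 psi


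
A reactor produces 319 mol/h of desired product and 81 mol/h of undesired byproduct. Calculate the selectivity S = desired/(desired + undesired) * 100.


Selectivity = desired / (desired + undesired) * 100
Total products = 319 + 81 = 400 mol/h
S = 319 / 400 * 100
= 0.7975 * 100
= 79.75 %

79.75 %


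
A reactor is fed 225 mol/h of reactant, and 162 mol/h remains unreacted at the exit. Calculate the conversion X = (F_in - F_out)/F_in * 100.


X = (F_in - F_out) / F_in * 100
Moles reacted = 225 - 162 = 63
X = 63 / 225 * 100
= 0.2800 * 100
= 28.00 %

28.00 %


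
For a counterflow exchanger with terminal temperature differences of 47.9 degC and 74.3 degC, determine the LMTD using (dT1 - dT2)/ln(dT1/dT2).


LMTD = (dT1 - dT2) / ln(dT1/dT2)
= (47.9 - 74.3) / ln(47.9 / 74.3) = -26.4 / -0.438995 = 60.14

60.14 degC


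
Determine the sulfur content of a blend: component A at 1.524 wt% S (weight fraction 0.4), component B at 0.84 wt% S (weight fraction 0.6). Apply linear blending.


Linear sulfur blending: S_blend = x1*S1 + x2*S2
Contribution 1: 0.4 * 1.524 = 0.6096 wt%
Contribution 2: 0.6 * 0.84 = 0.504 wt%
S_blend = 0.6096 + 0.504 = 1.1136

1.1136 wt%


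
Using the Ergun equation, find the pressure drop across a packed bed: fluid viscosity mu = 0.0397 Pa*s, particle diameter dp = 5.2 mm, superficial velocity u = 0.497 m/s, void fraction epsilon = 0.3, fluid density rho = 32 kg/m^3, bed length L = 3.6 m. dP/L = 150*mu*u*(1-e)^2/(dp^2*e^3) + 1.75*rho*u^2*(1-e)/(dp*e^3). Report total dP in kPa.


dp = 5.2 mm = 0.0052 m
Viscous term = 150*0.0397*0.497*(1-0.3)^2 / (0.0052^2*0.3^3) = 1986390
Inertial term = 1.75*32*0.497^2*(1-0.3) / (0.0052*0.3^3) = 68965.5
dP/L = 1986390 + 68965.5 = 2055360 Pa/m
dP = 2055360 * 3.6 / 1000 = 7399 kPa

7399 kPa


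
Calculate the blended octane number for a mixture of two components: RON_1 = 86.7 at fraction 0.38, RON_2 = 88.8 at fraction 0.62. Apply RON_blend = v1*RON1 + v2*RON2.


Linear blending: RON_blend = sum(vi * RONi)
Contribution 1: 0.38 * 86.7 = 32.946
Contribution 2: 0.62 * 88.8 = 55.056
RON_blend = 32.946 + 55.056 = 88.002

88.002


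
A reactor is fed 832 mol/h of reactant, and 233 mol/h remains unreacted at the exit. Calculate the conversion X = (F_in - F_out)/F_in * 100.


X = (F_in - F_out) / F_in * 100
Moles reacted = 832 - 233 = 599
X = 599 / 832 * 100
= 0.7200 * 100
= 72.00 %

72.00 %


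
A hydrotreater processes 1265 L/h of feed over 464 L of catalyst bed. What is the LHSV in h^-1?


LHSV = volumetric feed rate / catalyst volume
= 1265 L/h / 464 L
= 2.726 h^-1

2.726 h^-1


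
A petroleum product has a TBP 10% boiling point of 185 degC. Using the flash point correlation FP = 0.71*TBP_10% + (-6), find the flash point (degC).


FP = 0.71 * 185 + (-6) = 125.35

125.35 degC


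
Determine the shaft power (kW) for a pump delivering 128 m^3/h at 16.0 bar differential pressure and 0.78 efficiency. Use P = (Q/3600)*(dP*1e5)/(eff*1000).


Q = 128 / 3600 = 0.0355556 m^3/s
P = 0.0355556 * (16.0 * 1e5) / 0.78 / 1000 = 72.93

72.93 kW


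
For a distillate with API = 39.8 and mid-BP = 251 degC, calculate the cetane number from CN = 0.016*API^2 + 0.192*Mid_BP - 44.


CN = 0.016 * 39.8^2 + 0.192 * 251 - 44
CN = 25.34464 + 48.192 - 44 = 29.53664

29.53664


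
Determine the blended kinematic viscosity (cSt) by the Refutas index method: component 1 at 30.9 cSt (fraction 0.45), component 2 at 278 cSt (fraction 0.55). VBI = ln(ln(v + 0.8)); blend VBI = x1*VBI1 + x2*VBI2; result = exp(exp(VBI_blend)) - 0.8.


Refutas method: VBN_i = 14.534*ln(ln(visc_i + 0.8)) + 10.975, blended linearly by mass fraction; since VBN is linear in VBI_i = ln(ln(visc_i + 0.8)) and the fractions sum to 1, blend VBI directly: visc = exp(exp(VBI_blend)) - 0.8
VBI_1 = ln(ln(30.9 + 0.8)) = 1.2402
VBI_2 = ln(ln(278 + 0.8)) = 1.7282
VBI_blend = 0.45 * 1.2402 + 0.55 * 1.7282 = 1.5086
visc_blend = exp(exp(1.5086)) - 0.8 = 91.07

91.07 cSt


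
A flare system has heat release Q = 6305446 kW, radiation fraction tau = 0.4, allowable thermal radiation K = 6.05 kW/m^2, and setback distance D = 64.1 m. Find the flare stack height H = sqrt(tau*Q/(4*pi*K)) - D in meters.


tau*Q/(4*pi*K) = 0.4 * 6305446 / (4 * pi * 6.05) = 33175
sqrt(33175) = 182.14
H = 182.14 - 64.1 = 118.0

118.0 m


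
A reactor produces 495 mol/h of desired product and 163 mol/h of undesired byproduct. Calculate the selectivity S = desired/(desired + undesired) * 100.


Selectivity = desired / (desired + undesired) * 100
Total products = 495 + 163 = 658 mol/h
S = 495 / 658 * 100
= 0.7523 * 100
= 75.23 %

75.23 %


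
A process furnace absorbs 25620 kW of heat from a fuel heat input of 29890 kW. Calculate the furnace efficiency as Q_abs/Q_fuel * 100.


Furnace efficiency = Q_absorbed / Q_fuel * 100
= 25620 / 29890 * 100 = 85.71

85.71 %


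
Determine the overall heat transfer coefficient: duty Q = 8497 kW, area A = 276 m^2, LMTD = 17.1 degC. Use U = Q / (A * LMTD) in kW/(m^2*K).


From Q = U*A*LMTD, U = Q / (A * LMTD)
U = 8497 / (276 * 17.1) = 8497 / 4719.6 = 1.800

1.800 kW/(m^2*K)


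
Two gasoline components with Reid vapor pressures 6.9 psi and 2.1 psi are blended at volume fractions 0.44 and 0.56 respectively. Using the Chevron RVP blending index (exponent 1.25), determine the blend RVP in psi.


Chevron index: RVP_blend = (sum xi*RVPi^1.25)^(1/1.25)
RVP^1.25 terms: 0.44 * 6.9^1.25 + 0.56 * 2.1^1.25 = 6.33622
RVP_blend = 6.33622^(1/1.25) = 4.380

4.380 psi


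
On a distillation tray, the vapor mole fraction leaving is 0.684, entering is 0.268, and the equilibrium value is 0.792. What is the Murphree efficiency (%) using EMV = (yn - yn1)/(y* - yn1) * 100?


Murphree vapor efficiency: EMV = (y_n - y_(n-1)) / (y*_n - y_(n-1)) * 100
EMV = (0.684 - 0.268) / (0.792 - 0.268) * 100 = 0.416 / 0.524 * 100 = 79.39

79.39 %


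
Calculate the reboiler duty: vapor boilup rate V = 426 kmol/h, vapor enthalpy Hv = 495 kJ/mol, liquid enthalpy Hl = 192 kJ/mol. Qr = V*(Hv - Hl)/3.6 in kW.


Qr = 426 * (495 - 192) / 3.6 = 426 * 303 / 3.6 = 35860

35860 kW


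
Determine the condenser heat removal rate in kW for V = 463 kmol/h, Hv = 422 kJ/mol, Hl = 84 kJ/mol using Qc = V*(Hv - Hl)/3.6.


Qc = 463 * (422 - 84) / 3.6 = 463 * 338 / 3.6 = 43470

43470 kW


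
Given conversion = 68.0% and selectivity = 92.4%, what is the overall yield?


Overall yield = conversion (%) * selectivity (%) / 100
Conversion = 68.0%, Selectivity = 92.4%
Y = 68.0 * 92.4 / 100
= 62.832 %

62.832 %


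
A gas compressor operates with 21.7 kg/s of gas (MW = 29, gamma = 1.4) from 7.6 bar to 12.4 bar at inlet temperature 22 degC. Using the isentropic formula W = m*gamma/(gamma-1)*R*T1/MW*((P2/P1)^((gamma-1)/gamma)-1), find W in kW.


Isentropic work: W = m*(gamma/(gamma-1))*(R*T1/MW)*((P2/P1)^((gamma-1)/gamma) - 1)
T1 = 22 + 273.15 = 295.15 K
Pressure ratio = 12.4 / 7.6 = 1.63158
Exponent = (1.4 - 1)/1.4 = 0.285714
(P2/P1)^exp - 1 = 1.63158^0.285714 - 1 = 0.150125
W = 21.7 * 1.4 / 0.4 * 8.314 * 295.15 / 29 * 0.150125 = 964.8

964.8 kW


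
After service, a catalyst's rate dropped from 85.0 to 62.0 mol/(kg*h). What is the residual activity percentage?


Activity (%) = (rate_used / rate_fresh) * 100
rate_used = 62.0, rate_fresh = 85.0
= (62.0 / 85.0) * 100
= 0.7294 * 100 = 72.94

72.94 %


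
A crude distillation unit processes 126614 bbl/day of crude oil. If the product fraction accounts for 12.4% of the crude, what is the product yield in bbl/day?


Crude throughput = 126614 bbl/day
Fraction yield = 12.4%
yield = throughput * fraction / 100
yield = 126614 * 12.4 / 100 = 15700.136

15700.136 bbl/day


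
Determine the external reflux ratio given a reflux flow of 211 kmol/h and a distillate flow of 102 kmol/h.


Reflux ratio definition: R = L / D (liquid returned / distillate withdrawn)
L = 211 kmol/h, D = 102 kmol/h
R = 211 / 102 = 2.069

2.069


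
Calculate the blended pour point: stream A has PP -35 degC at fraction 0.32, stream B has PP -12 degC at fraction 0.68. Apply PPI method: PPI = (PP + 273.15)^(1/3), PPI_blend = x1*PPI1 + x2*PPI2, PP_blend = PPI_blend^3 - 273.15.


PPI_1 = (-35 + 273.15)^(1/3) = 6.198456
PPI_2 = (-12 + 273.15)^(1/3) = 6.391901
PPI_blend = 0.32 * 6.198456 + 0.68 * 6.391901 = 6.329999
PP_blend = 6.329999^3 - 273.15 = 253.636 - 273.15 = -19.51

-19.51 degC


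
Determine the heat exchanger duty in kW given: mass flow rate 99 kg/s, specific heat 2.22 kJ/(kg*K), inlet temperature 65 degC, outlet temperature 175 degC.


Q = m_dot * cp * delta_T
delta_T = 175 - 65 = 110 K
Q = 99 * 2.22 * 110
= 219.78 * 110
= 24175.8 kW

24175.8 kW


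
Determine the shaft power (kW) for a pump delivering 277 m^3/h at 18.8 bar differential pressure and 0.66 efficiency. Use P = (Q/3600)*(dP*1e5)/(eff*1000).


Q = 277 / 3600 = 0.0769444 m^3/s
P = 0.0769444 * (18.8 * 1e5) / 0.66 / 1000 = 219.2

219.2 kW


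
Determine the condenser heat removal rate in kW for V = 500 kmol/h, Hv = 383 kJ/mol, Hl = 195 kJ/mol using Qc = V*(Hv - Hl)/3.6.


Qc = 500 * (383 - 195) / 3.6 = 500 * 188 / 3.6 = 26110

26110 kW


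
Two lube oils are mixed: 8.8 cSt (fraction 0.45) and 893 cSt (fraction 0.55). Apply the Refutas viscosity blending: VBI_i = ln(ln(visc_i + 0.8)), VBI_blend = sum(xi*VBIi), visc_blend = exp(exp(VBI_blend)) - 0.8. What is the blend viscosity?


Refutas method: VBN_i = 14.534*ln(ln(visc_i + 0.8)) + 10.975, blended linearly by mass fraction; since VBN is linear in VBI_i = ln(ln(visc_i + 0.8)) and the fractions sum to 1, blend VBI directly: visc = exp(exp(VBI_blend)) - 0.8
VBI_1 = ln(ln(8.8 + 0.8)) = 0.816145
VBI_2 = ln(ln(893 + 0.8)) = 1.91626
VBI_blend = 0.45 * 0.816145 + 0.55 * 1.91626 = 1.42121
visc_blend = exp(exp(1.42121)) - 0.8 = 62.14

62.14 cSt


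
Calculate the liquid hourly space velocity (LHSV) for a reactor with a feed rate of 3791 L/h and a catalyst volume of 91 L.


LHSV = volumetric feed rate / catalyst volume
= 3791 L/h / 91 L
= 41.66 h^-1

41.66 h^-1


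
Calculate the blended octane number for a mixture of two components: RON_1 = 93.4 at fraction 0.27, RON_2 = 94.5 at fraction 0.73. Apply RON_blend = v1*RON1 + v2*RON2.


Linear blending: RON_blend = sum(vi * RONi)
Contribution 1: 0.27 * 93.4 = 25.218
Contribution 2: 0.73 * 94.5 = 68.985
RON_blend = 25.218 + 68.985 = 94.203

94.203


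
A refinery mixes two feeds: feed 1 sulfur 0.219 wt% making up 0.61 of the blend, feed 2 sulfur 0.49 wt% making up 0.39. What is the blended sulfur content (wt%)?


Linear sulfur blending: S_blend = x1*S1 + x2*S2
Contribution 1: 0.61 * 0.219 = 0.13359 wt%
Contribution 2: 0.39 * 0.49 = 0.1911 wt%
S_blend = 0.13359 + 0.1911 = 0.32469

0.32469 wt%


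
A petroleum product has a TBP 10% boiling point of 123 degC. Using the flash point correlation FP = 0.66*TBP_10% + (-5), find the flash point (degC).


FP = 0.66 * 123 + (-5) = 76.18

76.18 degC


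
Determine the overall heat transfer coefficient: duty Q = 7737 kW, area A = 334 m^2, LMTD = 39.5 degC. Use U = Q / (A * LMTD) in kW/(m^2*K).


From Q = U*A*LMTD, U = Q / (A * LMTD)
U = 7737 / (334 * 39.5) = 7737 / 13193 = 0.5864

0.5864 kW/(m^2*K)


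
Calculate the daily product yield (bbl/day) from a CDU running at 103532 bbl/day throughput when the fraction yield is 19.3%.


Crude throughput = 103532 bbl/day
Fraction yield = 19.3%
yield = throughput * fraction / 100
yield = 103532 * 19.3 / 100 = 19981.676

19981.676 bbl/day


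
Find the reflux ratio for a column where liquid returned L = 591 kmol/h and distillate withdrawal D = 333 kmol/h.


Reflux ratio definition: R = L / D (liquid returned / distillate withdrawn)
L = 591 kmol/h, D = 333 kmol/h
R = 591 / 333 = 1.775

1.775


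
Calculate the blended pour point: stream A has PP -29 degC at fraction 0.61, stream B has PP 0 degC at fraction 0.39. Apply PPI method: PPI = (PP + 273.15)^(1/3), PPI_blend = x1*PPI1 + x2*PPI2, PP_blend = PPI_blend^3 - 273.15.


PPI_1 = (-29 + 273.15)^(1/3) = 6.25008
PPI_2 = (0 + 273.15)^(1/3) = 6.488342
PPI_blend = 0.61 * 6.25008 + 0.39 * 6.488342 = 6.343002
PP_blend = 6.343002^3 - 273.15 = 255.2023 - 273.15 = -17.95

-17.95 degC


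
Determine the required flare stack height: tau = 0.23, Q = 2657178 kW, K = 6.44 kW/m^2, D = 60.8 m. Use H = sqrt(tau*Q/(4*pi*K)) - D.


tau*Q/(4*pi*K) = 0.23 * 2657178 / (4 * pi * 6.44) = 7551.84
sqrt(7551.84) = 86.9013
H = 86.9013 - 60.8 = 26.10

26.10 m


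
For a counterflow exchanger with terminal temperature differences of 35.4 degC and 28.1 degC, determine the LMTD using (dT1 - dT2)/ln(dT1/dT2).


LMTD = (dT1 - dT2) / ln(dT1/dT2)
= (35.4 - 28.1) / ln(35.4 / 28.1) = 7.3 / 0.230942 = 31.61

31.61 degC


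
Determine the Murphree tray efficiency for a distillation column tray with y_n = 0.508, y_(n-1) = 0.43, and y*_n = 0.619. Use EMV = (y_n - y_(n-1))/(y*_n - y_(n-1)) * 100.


Murphree vapor efficiency: EMV = (y_n - y_(n-1)) / (y*_n - y_(n-1)) * 100
EMV = (0.508 - 0.43) / (0.619 - 0.43) * 100 = 0.078 / 0.189 * 100 = 41.27

41.27 %


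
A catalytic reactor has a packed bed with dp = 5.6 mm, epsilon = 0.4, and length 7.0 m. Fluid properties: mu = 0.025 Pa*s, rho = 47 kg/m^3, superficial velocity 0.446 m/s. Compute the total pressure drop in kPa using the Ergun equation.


dp = 5.6 mm = 0.0056 m
Viscous term = 150*0.025*0.446*(1-0.4)^2 / (0.0056^2*0.4^3) = 299994
Inertial term = 1.75*47*0.446^2*(1-0.4) / (0.0056*0.4^3) = 27389.8
dP/L = 299994 + 27389.8 = 327384 Pa/m
dP = 327384 * 7.0 / 1000 = 2292 kPa

2292 kPa


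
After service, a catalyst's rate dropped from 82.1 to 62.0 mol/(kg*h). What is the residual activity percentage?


Activity (%) = (rate_used / rate_fresh) * 100
rate_used = 62.0, rate_fresh = 82.1
= (62.0 / 82.1) * 100
= 0.7552 * 100 = 75.52

75.52 %


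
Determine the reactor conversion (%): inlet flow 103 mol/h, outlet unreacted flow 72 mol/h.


X = (F_in - F_out) / F_in * 100
Moles reacted = 103 - 72 = 31
X = 31 / 103 * 100
= 0.3010 * 100
= 30.10 %

30.10 %


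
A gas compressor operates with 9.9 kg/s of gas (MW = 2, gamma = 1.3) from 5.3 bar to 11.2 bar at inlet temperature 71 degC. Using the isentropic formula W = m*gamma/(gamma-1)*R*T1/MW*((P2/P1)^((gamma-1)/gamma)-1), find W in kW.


Isentropic work: W = m*(gamma/(gamma-1))*(R*T1/MW)*((P2/P1)^((gamma-1)/gamma) - 1)
T1 = 71 + 273.15 = 344.15 K
Pressure ratio = 11.2 / 5.3 = 2.11321
Exponent = (1.3 - 1)/1.3 = 0.230769
(P2/P1)^exp - 1 = 2.11321^0.230769 - 1 = 0.188466
W = 9.9 * 1.3 / 0.3 * 8.314 * 344.15 / 2 * 0.188466 = 11570

11570 kW


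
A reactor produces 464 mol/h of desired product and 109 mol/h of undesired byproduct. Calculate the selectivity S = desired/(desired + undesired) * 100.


Selectivity = desired / (desired + undesired) * 100
Total products = 464 + 109 = 573 mol/h
S = 464 / 573 * 100
= 0.8098 * 100
= 80.98 %

80.98 %


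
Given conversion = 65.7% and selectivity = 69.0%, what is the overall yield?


Overall yield = conversion (%) * selectivity (%) / 100
Conversion = 65.7%, Selectivity = 69.0%
Y = 65.7 * 69.0 / 100
= 45.333 %

45.333 %


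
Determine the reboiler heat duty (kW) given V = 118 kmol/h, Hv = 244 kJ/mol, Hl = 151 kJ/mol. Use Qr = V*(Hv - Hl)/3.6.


Qr = 118 * (244 - 151) / 3.6 = 118 * 93 / 3.6 = 3048

3048 kW


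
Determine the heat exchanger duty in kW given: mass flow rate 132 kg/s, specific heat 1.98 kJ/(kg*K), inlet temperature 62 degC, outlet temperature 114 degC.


Q = m_dot * cp * delta_T
delta_T = 114 - 62 = 52 K
Q = 132 * 1.98 * 52
= 261.36 * 52
= 13590.72 kW

13590.72 kW


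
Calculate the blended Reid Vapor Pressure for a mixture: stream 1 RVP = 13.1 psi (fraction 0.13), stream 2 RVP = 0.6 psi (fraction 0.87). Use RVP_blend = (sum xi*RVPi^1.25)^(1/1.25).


Chevron index: RVP_blend = (sum xi*RVPi^1.25)^(1/1.25)
RVP^1.25 terms: 0.13 * 13.1^1.25 + 0.87 * 0.6^1.25 = 3.69932
RVP_blend = 3.69932^(1/1.25) = 2.848

2.848 psi


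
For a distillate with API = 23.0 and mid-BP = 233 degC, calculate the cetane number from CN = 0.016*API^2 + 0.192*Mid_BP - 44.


CN = 0.016 * 23.0^2 + 0.192 * 233 - 44
CN = 8.464 + 44.736 - 44 = 9.2

9.2


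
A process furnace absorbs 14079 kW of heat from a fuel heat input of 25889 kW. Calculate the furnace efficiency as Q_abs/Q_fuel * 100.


Furnace efficiency = Q_absorbed / Q_fuel * 100
= 14079 / 25889 * 100 = 54.38

54.38 %


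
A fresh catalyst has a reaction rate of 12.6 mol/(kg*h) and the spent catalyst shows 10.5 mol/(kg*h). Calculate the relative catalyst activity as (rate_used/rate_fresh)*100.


Activity (%) = (rate_used / rate_fresh) * 100
rate_used = 10.5, rate_fresh = 12.6
= (10.5 / 12.6) * 100
= 0.8333 * 100 = 83.33

83.33 %


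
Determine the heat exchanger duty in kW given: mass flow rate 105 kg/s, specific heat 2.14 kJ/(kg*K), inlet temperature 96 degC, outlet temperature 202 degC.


Q = m_dot * cp * delta_T
delta_T = 202 - 96 = 106 K
Q = 105 * 2.14 * 106
= 224.7 * 106
= 23818.2 kW

23818.2 kW


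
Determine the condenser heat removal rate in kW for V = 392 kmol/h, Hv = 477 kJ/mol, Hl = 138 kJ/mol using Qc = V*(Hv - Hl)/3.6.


Qc = 392 * (477 - 138) / 3.6 = 392 * 339 / 3.6 = 36910

36910 kW


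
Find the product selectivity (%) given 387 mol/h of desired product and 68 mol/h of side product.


Selectivity = desired / (desired + undesired) * 100
Total products = 387 + 68 = 455 mol/h
S = 387 / 455 * 100
= 0.8505 * 100
= 85.05 %

85.05 %


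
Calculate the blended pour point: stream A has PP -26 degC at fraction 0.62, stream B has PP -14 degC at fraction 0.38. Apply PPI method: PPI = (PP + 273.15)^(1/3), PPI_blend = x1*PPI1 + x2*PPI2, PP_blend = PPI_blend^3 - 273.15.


PPI_1 = (-26 + 273.15)^(1/3) = 6.275575
PPI_2 = (-14 + 273.15)^(1/3) = 6.375541
PPI_blend = 0.62 * 6.275575 + 0.38 * 6.375541 = 6.313562
PP_blend = 6.313562^3 - 273.15 = 251.6653 - 273.15 = -21.48

-21.48 degC


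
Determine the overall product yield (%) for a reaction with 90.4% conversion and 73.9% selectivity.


Overall yield = conversion (%) * selectivity (%) / 100
Conversion = 90.4%, Selectivity = 73.9%
Y = 90.4 * 73.9 / 100
= 66.8056 %

66.8056 %


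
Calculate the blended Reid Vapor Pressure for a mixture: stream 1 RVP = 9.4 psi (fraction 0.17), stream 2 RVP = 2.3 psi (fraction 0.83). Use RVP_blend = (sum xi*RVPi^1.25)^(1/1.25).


Chevron index: RVP_blend = (sum xi*RVPi^1.25)^(1/1.25)
RVP^1.25 terms: 0.17 * 9.4^1.25 + 0.83 * 2.3^1.25 = 5.14899
RVP_blend = 5.14899^(1/1.25) = 3.710

3.710 psi


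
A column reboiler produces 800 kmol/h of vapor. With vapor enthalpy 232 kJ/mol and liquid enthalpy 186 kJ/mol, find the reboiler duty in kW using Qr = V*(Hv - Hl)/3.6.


Qr = 800 * (232 - 186) / 3.6 = 800 * 46 / 3.6 = 10220

10220 kW


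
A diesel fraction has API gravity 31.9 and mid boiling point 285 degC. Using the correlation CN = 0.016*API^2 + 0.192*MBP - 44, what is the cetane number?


CN = 0.016 * 31.9^2 + 0.192 * 285 - 44
CN = 16.28176 + 54.72 - 44 = 27.00176

27.00176


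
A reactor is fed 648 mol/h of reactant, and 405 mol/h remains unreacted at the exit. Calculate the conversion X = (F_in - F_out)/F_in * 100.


X = (F_in - F_out) / F_in * 100
Moles reacted = 648 - 405 = 243
X = 243 / 648 * 100
= 0.3750 * 100
= 37.50 %

37.50 %


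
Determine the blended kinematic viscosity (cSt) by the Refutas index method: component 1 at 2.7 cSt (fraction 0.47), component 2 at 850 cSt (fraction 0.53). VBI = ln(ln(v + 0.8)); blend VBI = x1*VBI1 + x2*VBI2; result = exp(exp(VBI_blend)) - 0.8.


Refutas method: VBN_i = 14.534*ln(ln(visc_i + 0.8)) + 10.975, blended linearly by mass fraction; since VBN is linear in VBI_i = ln(ln(visc_i + 0.8)) and the fractions sum to 1, blend VBI directly: visc = exp(exp(VBI_blend)) - 0.8
VBI_1 = ln(ln(2.7 + 0.8)) = 0.225351
VBI_2 = ln(ln(850 + 0.8)) = 1.90898
VBI_blend = 0.47 * 0.225351 + 0.53 * 1.90898 = 1.11767
visc_blend = exp(exp(1.11767)) - 0.8 = 20.48

20.48 cSt


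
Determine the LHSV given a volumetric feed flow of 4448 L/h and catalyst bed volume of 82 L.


LHSV = volumetric feed rate / catalyst volume
= 4448 L/h / 82 L
= 54.24 h^-1

54.24 h^-1


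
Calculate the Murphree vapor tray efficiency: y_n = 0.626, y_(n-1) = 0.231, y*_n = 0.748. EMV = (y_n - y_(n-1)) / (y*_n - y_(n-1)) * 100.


Murphree vapor efficiency: EMV = (y_n - y_(n-1)) / (y*_n - y_(n-1)) * 100
EMV = (0.626 - 0.231) / (0.748 - 0.231) * 100 = 0.395 / 0.517 * 100 = 76.40

76.40 %


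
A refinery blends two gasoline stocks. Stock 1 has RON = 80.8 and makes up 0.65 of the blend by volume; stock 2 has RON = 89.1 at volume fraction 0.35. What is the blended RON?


Linear blending: RON_blend = sum(vi * RONi)
Contribution 1: 0.65 * 80.8 = 52.52
Contribution 2: 0.35 * 89.1 = 31.185
RON_blend = 52.52 + 31.185 = 83.705

83.705


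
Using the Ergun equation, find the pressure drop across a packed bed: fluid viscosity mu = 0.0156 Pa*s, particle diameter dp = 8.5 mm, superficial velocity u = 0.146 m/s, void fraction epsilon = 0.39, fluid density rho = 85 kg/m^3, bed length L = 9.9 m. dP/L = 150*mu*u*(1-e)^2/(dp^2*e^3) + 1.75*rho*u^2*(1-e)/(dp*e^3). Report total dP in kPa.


dp = 8.5 mm = 0.0085 m
Viscous term = 150*0.0156*0.146*(1-0.39)^2 / (0.0085^2*0.39^3) = 29661.7
Inertial term = 1.75*85*0.146^2*(1-0.39) / (0.0085*0.39^3) = 3836.01
dP/L = 29661.7 + 3836.01 = 33497.7 Pa/m
dP = 33497.7 * 9.9 / 1000 = 331.6 kPa

331.6 kPa


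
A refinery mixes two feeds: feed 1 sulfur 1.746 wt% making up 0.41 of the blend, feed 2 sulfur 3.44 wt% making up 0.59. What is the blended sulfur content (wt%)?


Linear sulfur blending: S_blend = x1*S1 + x2*S2
Contribution 1: 0.41 * 1.746 = 0.71586 wt%
Contribution 2: 0.59 * 3.44 = 2.0296 wt%
S_blend = 0.71586 + 2.0296 = 2.74546

2.74546 wt%


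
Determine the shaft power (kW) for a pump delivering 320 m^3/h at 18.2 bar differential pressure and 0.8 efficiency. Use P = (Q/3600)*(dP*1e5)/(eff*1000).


Q = 320 / 3600 = 0.0888889 m^3/s
P = 0.0888889 * (18.2 * 1e5) / 0.8 / 1000 = 202.2

202.2 kW


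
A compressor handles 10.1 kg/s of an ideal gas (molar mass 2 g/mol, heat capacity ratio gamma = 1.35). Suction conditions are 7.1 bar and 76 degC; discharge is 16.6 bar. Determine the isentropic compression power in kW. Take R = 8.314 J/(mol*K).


Isentropic work: W = m*(gamma/(gamma-1))*(R*T1/MW)*((P2/P1)^((gamma-1)/gamma) - 1)
T1 = 76 + 273.15 = 349.15 K
Pressure ratio = 16.6 / 7.1 = 2.33803
Exponent = (1.35 - 1)/1.35 = 0.259259
(P2/P1)^exp - 1 = 2.33803^0.259259 - 1 = 0.246315
W = 10.1 * 1.35 / 0.35 * 8.314 * 349.15 / 2 * 0.246315 = 13930

13930 kW


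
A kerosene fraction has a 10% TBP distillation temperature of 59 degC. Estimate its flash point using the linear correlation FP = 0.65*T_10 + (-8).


FP = 0.65 * 59 + (-8) = 30.35

30.35 degC


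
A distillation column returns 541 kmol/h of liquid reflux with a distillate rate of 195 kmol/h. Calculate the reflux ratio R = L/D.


Reflux ratio definition: R = L / D (liquid returned / distillate withdrawn)
L = 541 kmol/h, D = 195 kmol/h
R = 541 / 195 = 2.774

2.774


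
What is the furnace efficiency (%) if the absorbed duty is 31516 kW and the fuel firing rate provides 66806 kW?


Furnace efficiency = Q_absorbed / Q_fuel * 100
= 31516 / 66806 * 100 = 47.18

47.18 %


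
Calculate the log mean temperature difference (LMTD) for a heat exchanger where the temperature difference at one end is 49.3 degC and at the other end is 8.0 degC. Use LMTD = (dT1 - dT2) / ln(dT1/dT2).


LMTD = (dT1 - dT2) / ln(dT1/dT2)
= (49.3 - 8.0) / ln(49.3 / 8.0) = 41.3 / 1.81848 = 22.71

22.71 degC


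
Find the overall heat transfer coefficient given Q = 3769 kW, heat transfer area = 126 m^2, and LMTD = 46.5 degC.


From Q = U*A*LMTD, U = Q / (A * LMTD)
U = 3769 / (126 * 46.5) = 3769 / 5859 = 0.6433

0.6433 kW/(m^2*K)


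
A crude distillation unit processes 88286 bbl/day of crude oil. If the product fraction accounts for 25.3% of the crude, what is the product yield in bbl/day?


Crude throughput = 88286 bbl/day
Fraction yield = 25.3%
yield = throughput * fraction / 100
yield = 88286 * 25.3 / 100 = 22336.358

22336.358 bbl/day


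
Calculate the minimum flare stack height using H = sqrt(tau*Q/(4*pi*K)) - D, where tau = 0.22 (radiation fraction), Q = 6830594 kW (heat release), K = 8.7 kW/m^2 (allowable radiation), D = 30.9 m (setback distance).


tau*Q/(4*pi*K) = 0.22 * 6830594 / (4 * pi * 8.7) = 13745.2
sqrt(13745.2) = 117.24
H = 117.24 - 30.9 = 86.34

86.34 m


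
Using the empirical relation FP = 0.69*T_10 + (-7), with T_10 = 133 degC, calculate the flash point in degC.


FP = 0.69 * 133 + (-7) = 84.77

84.77 degC


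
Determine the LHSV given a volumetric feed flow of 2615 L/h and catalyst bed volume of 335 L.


LHSV = volumetric feed rate / catalyst volume
= 2615 L/h / 335 L
= 7.806 h^-1

7.806 h^-1


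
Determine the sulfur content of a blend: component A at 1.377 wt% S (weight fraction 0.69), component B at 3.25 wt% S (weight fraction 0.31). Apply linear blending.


Linear sulfur blending: S_blend = x1*S1 + x2*S2
Contribution 1: 0.69 * 1.377 = 0.95013 wt%
Contribution 2: 0.31 * 3.25 = 1.0075 wt%
S_blend = 0.95013 + 1.0075 = 1.95763

1.95763 wt%


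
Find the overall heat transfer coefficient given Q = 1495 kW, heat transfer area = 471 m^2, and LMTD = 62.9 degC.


From Q = U*A*LMTD, U = Q / (A * LMTD)
U = 1495 / (471 * 62.9) = 1495 / 29625.9 = 0.05046

0.05046 kW/(m^2*K)


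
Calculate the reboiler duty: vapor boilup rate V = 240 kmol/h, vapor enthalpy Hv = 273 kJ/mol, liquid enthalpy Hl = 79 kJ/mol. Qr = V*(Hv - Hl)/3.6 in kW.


Qr = 240 * (273 - 79) / 3.6 = 240 * 194 / 3.6 = 12930

12930 kW


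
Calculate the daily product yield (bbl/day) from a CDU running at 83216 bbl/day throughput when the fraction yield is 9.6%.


Crude throughput = 83216 bbl/day
Fraction yield = 9.6%
yield = throughput * fraction / 100
yield = 83216 * 9.6 / 100 = 7988.736

7988.736 bbl/day


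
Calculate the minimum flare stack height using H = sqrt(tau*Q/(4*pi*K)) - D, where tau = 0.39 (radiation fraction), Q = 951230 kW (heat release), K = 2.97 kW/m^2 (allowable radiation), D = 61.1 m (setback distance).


tau*Q/(4*pi*K) = 0.39 * 951230 / (4 * pi * 2.97) = 9939.94
sqrt(9939.94) = 99.6992
H = 99.6992 - 61.1 = 38.60

38.60 m


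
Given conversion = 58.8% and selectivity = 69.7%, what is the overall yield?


Overall yield = conversion (%) * selectivity (%) / 100
Conversion = 58.8%, Selectivity = 69.7%
Y = 58.8 * 69.7 / 100
= 40.9836 %

40.9836 %


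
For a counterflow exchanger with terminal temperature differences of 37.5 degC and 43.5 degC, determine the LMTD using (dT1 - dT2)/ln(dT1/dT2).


LMTD = (dT1 - dT2) / ln(dT1/dT2)
= (37.5 - 43.5) / ln(37.5 / 43.5) = -6 / -0.14842 = 40.43

40.43 degC


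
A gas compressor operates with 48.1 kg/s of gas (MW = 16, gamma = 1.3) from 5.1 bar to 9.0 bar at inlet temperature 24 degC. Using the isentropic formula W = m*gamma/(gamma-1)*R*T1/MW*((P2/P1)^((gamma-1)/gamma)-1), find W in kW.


Isentropic work: W = m*(gamma/(gamma-1))*(R*T1/MW)*((P2/P1)^((gamma-1)/gamma) - 1)
T1 = 24 + 273.15 = 297.15 K
Pressure ratio = 9.0 / 5.1 = 1.76471
Exponent = (1.3 - 1)/1.3 = 0.230769
(P2/P1)^exp - 1 = 1.76471^0.230769 - 1 = 0.140052
W = 48.1 * 1.3 / 0.3 * 8.314 * 297.15 / 16 * 0.140052 = 4507

4507 kW
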